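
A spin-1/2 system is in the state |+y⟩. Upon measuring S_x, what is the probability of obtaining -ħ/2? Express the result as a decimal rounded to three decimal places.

In the S_z basis, |+y⟩ = (|+z⟩ + i|-z⟩)/√2 and |-x⟩ = (|+z⟩ - |-z⟩)/√2.
|⟨-x|+y⟩|² = 1/2.

0.500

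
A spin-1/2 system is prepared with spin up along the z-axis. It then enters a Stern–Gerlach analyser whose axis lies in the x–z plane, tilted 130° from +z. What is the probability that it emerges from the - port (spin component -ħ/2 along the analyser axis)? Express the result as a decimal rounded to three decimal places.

For spin-½, the probability of finding spin-up along an axis at angle θ to the initial spin direction is cos²(θ/2); spin-down is sin²(θ/2).
θ = 130°, so P = sin²(65°) ≈ 0.821.

0.821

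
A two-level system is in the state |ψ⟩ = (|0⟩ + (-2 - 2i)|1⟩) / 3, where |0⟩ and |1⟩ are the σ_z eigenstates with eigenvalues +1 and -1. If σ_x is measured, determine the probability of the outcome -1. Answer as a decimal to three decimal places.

0.722

|-x⟩ = (|0⟩ - |1⟩)/√2, so ⟨-x|ψ⟩ = (3 + 2i) / (√2·3).
P = |3 + 2i|² / 18 = 13/18.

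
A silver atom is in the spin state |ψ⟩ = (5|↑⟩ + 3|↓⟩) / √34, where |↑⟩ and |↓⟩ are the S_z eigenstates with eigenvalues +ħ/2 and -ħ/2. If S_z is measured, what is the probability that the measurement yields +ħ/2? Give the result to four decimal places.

0.7353

The +ħ/2 outcome corresponds to |↑⟩. Its amplitude in |ψ⟩ is 5/√34.
P = |5|² / 34 = 25/34.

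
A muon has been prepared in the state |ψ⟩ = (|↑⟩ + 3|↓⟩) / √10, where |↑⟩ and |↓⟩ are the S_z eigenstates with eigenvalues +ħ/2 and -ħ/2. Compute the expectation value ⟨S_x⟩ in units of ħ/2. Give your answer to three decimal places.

0.600

⟨σ_x⟩ = 2 Re(a* b)/(|a|²+|b|²) with a = 1, b = 3.
a* b = 3, so ⟨σ_x⟩ = 6/10.
⟨S_x⟩ = (ħ/2)·⟨σ_x⟩.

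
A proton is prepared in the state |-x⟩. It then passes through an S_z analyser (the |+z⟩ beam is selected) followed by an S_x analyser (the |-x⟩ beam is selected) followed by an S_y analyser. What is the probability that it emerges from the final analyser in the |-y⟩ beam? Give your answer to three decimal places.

0.125

First analyser (S_z): from |-x⟩, P(|+z⟩) = 1/2.
After stage 1 the state is |+z⟩; P(|-x⟩) = |⟨-x|+z⟩|² = 1/2.
After stage 2 the state is |-x⟩; P(|-y⟩) = |⟨-y|-x⟩|² = 1/2.
Joint probability = 1/2 × 1/2 × 1/2 = 0.125.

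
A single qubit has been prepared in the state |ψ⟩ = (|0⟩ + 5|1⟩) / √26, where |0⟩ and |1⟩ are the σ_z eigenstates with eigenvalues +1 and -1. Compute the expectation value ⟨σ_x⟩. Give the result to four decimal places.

⟨σ_x⟩ = 2 Re(a* b)/(|a|²+|b|²) with a = 1, b = 5.
a* b = 5, so ⟨σ_x⟩ = 10/26.

0.3846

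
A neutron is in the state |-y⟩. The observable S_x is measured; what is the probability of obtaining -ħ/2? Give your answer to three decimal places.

0.500

In the S_z basis, |-y⟩ = (|↑⟩ - i|↓⟩)/√2 and |-x⟩ = (|↑⟩ - |↓⟩)/√2.
|⟨-x|-y⟩|² = 1/2.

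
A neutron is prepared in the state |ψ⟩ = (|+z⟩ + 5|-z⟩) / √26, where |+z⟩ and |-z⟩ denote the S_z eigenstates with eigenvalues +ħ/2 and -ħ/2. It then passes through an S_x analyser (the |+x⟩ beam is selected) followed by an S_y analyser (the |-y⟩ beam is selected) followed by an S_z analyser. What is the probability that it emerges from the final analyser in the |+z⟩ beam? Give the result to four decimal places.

First analyser (S_x): P(|+x⟩) = |⟨+x|ψ⟩|² = 36/52.
After stage 1 the state is |+x⟩; P(|-y⟩) = |⟨-y|+x⟩|² = 1/2.
After stage 2 the state is |-y⟩; P(|+z⟩) = |⟨+z|-y⟩|² = 1/2.
Joint probability = 36/52 × 1/2 × 1/2 = 0.1731.

0.1731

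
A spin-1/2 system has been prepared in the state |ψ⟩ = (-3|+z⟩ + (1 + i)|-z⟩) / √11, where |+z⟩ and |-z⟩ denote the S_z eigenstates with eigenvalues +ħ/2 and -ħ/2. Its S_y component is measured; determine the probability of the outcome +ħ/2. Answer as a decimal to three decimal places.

|+y⟩ = (|+z⟩ + i|-z⟩)/√2, so ⟨+y|ψ⟩ = (-2 - i) / (√2·√11).
P = |-2 - i|² / 22 = 5/22.

0.227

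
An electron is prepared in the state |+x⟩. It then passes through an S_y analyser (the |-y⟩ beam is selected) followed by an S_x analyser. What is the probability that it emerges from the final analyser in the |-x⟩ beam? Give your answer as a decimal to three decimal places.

0.250

First analyser (S_y): from |+x⟩, P(|-y⟩) = 1/2.
After stage 1 the state is |-y⟩; P(|-x⟩) = |⟨-x|-y⟩|² = 1/2.
Joint probability = 1/2 × 1/2 = 0.250.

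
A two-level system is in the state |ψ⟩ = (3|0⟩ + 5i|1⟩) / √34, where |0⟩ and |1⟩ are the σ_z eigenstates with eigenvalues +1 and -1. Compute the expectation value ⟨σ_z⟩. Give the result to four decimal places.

-0.4706

⟨σ_z⟩ = |a|² - |b|² divided by |a|²+|b|², with a, b the |0⟩, |1⟩ amplitudes.
= (9 - 25)/34 = -16/34.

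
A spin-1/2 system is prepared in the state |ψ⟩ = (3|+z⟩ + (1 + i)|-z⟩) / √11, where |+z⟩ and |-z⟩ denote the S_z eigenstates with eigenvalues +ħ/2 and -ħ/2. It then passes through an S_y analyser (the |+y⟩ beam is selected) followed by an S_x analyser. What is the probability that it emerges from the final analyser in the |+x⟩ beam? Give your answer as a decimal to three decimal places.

First analyser (S_y): P(|+y⟩) = |⟨+y|ψ⟩|² = 17/22.
After stage 1 the state is |+y⟩; P(|+x⟩) = |⟨+x|+y⟩|² = 1/2.
Joint probability = 17/22 × 1/2 = 0.386.

0.386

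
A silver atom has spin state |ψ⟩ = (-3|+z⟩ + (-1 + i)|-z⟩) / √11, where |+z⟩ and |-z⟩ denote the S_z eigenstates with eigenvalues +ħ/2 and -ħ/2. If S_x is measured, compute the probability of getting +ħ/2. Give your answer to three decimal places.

0.773

|+x⟩ = (|+z⟩ + |-z⟩)/√2, so ⟨+x|ψ⟩ = (-4 + i) / (√2·√11).
P = |-4 + i|² / 22 = 17/22.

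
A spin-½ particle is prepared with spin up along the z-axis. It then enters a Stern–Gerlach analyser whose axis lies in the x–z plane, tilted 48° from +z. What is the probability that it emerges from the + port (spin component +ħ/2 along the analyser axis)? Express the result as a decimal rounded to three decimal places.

0.835

For spin-½, the probability of finding spin-up along an axis at angle θ to the initial spin direction is cos²(θ/2); spin-down is sin²(θ/2).
θ = 48°, so P = cos²(24°) ≈ 0.835.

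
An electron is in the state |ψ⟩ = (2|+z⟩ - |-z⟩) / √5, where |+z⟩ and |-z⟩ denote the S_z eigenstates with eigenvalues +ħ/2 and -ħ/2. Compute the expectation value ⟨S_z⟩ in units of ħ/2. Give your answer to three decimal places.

0.600

⟨σ_z⟩ = |a|² - |b|² divided by |a|²+|b|², with a, b the |+z⟩, |-z⟩ amplitudes.
= (4 - 1)/5 = 3/5.
⟨S_z⟩ = (ħ/2)·⟨σ_z⟩.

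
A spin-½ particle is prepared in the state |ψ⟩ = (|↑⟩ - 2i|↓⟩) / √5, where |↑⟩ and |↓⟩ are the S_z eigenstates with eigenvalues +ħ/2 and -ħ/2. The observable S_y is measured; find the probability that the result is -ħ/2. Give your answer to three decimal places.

|-y⟩ = (|↑⟩ - i|↓⟩)/√2, so ⟨-y|ψ⟩ = (3) / (√2·√5).
P = |3|² / 10 = 9/10.

0.900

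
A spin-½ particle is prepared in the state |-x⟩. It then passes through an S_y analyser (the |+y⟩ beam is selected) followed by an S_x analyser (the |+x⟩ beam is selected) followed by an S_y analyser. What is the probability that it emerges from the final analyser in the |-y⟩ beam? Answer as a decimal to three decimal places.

First analyser (S_y): from |-x⟩, P(|+y⟩) = 1/2.
After stage 1 the state is |+y⟩; P(|+x⟩) = |⟨+x|+y⟩|² = 1/2.
After stage 2 the state is |+x⟩; P(|-y⟩) = |⟨-y|+x⟩|² = 1/2.
Joint probability = 1/2 × 1/2 × 1/2 = 0.125.

0.125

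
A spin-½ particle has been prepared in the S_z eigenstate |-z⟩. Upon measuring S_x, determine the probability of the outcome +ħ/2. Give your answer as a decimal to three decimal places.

0.500

In the S_z basis, |-z⟩ = |↓⟩ and |+x⟩ = (|↑⟩ + |↓⟩)/√2.
|⟨+x|-z⟩|² = 1/2.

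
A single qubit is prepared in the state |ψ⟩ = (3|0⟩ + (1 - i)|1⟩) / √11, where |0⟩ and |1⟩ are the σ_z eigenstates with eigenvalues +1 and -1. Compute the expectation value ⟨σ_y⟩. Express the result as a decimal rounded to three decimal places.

⟨σ_y⟩ = 2 Im(a* b)/(|a|²+|b|²) with a = 3, b = (1 - i).
a* b = (3 - 3i), so ⟨σ_y⟩ = -6/11.

-0.545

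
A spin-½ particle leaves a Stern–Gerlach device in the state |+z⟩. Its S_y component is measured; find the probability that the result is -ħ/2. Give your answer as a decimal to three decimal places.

0.500

In the S_z basis, |+z⟩ = |+z⟩ and |-y⟩ = (|+z⟩ - i|-z⟩)/√2.
|⟨-y|+z⟩|² = 1/2.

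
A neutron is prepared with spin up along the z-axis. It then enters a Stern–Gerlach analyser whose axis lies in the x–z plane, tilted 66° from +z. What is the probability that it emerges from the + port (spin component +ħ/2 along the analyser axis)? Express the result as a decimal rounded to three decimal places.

For spin-½, the probability of finding spin-up along an axis at angle θ to the initial spin direction is cos²(θ/2); spin-down is sin²(θ/2).
θ = 66°, so P = cos²(33°) ≈ 0.703.

0.703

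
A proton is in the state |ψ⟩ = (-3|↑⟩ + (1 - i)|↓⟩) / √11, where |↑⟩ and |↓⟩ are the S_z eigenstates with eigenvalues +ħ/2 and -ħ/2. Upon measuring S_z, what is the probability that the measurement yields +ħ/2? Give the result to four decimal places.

The +ħ/2 outcome corresponds to |↑⟩. Its amplitude in |ψ⟩ is -3/√11.
P = |-3|² / 11 = 9/11.

0.8182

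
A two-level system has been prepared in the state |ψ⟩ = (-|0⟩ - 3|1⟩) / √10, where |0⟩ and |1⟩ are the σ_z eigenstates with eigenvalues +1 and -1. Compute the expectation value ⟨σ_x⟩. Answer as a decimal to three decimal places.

0.600

⟨σ_x⟩ = 2 Re(a* b)/(|a|²+|b|²) with a = -1, b = -3.
a* b = 3, so ⟨σ_x⟩ = 6/10.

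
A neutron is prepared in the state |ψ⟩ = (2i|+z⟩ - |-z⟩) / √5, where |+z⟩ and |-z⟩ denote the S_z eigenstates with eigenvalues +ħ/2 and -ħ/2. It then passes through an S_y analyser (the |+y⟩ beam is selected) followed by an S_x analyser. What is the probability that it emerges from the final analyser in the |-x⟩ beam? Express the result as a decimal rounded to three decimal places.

0.450

First analyser (S_y): P(|+y⟩) = |⟨+y|ψ⟩|² = 9/10.
After stage 1 the state is |+y⟩; P(|-x⟩) = |⟨-x|+y⟩|² = 1/2.
Joint probability = 9/10 × 1/2 = 0.450.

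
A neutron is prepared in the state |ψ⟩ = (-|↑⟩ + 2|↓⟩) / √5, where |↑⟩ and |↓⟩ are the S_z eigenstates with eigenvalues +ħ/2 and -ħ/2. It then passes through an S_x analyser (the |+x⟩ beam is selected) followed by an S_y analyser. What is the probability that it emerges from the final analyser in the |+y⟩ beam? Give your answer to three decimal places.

0.050

First analyser (S_x): P(|+x⟩) = |⟨+x|ψ⟩|² = 1/10.
After stage 1 the state is |+x⟩; P(|+y⟩) = |⟨+y|+x⟩|² = 1/2.
Joint probability = 1/10 × 1/2 = 0.050.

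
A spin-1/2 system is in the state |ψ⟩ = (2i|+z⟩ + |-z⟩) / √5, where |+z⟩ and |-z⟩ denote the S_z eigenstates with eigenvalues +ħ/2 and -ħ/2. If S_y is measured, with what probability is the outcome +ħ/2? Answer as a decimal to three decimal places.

0.100

|+y⟩ = (|+z⟩ + i|-z⟩)/√2, so ⟨+y|ψ⟩ = (i) / (√2·√5).
P = |i|² / 10 = 1/10.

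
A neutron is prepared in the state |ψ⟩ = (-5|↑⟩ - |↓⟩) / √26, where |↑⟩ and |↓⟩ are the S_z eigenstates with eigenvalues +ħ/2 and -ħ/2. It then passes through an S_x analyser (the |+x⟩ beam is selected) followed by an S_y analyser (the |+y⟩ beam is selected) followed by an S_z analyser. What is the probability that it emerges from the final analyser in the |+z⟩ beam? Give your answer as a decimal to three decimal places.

0.173

First analyser (S_x): P(|+x⟩) = |⟨+x|ψ⟩|² = 36/52.
After stage 1 the state is |+x⟩; P(|+y⟩) = |⟨+y|+x⟩|² = 1/2.
After stage 2 the state is |+y⟩; P(|+z⟩) = |⟨+z|+y⟩|² = 1/2.
Joint probability = 36/52 × 1/2 × 1/2 = 0.173.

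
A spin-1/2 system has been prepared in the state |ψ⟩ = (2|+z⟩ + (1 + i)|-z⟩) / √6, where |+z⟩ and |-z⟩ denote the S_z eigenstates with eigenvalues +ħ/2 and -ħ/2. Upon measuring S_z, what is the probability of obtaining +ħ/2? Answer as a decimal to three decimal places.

The +ħ/2 outcome corresponds to |+z⟩. Its amplitude in |ψ⟩ is 2/√6.
P = |2|² / 6 = 4/6.

0.667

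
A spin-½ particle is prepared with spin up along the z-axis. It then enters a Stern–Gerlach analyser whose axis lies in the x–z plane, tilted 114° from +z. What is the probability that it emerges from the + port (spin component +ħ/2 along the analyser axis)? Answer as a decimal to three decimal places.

0.297

For spin-½, the probability of finding spin-up along an axis at angle θ to the initial spin direction is cos²(θ/2); spin-down is sin²(θ/2).
θ = 114°, so P = cos²(57°) ≈ 0.297.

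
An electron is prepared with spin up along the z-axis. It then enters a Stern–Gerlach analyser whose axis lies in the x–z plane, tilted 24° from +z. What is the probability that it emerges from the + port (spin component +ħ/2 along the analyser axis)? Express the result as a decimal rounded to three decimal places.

For spin-½, the probability of finding spin-up along an axis at angle θ to the initial spin direction is cos²(θ/2); spin-down is sin²(θ/2).
θ = 24°, so P = cos²(12°) ≈ 0.957.

0.957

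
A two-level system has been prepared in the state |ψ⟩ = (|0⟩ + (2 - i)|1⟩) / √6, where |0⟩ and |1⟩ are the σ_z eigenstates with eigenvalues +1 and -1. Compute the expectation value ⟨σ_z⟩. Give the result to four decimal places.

⟨σ_z⟩ = |a|² - |b|² divided by |a|²+|b|², with a, b the |0⟩, |1⟩ amplitudes.
= (1 - 5)/6 = -4/6.

-0.6667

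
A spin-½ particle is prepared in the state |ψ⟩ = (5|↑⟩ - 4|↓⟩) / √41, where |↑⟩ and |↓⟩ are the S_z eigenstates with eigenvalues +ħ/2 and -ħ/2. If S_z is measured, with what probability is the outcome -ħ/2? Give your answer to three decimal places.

The -ħ/2 outcome corresponds to |↓⟩. Its amplitude in |ψ⟩ is -4/√41.
P = |-4|² / 41 = 16/41.

0.390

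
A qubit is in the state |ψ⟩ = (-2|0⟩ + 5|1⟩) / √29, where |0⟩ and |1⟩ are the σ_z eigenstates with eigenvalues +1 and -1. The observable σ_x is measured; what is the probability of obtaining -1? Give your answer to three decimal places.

|-x⟩ = (|0⟩ - |1⟩)/√2, so ⟨-x|ψ⟩ = (-7) / (√2·√29).
P = |-7|² / 58 = 49/58.

0.845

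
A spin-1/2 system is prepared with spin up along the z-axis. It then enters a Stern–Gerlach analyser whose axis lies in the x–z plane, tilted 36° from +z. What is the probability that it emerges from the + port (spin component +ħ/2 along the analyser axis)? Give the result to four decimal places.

For spin-½, the probability of finding spin-up along an axis at angle θ to the initial spin direction is cos²(θ/2); spin-down is sin²(θ/2).
θ = 36°, so P = cos²(18°) ≈ 0.9045.

0.9045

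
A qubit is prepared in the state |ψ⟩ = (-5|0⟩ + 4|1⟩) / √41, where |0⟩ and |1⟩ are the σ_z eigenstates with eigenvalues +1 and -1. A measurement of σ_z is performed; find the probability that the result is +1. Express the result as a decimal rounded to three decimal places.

0.610

The +1 outcome corresponds to |0⟩. Its amplitude in |ψ⟩ is -5/√41.
P = |-5|² / 41 = 25/41.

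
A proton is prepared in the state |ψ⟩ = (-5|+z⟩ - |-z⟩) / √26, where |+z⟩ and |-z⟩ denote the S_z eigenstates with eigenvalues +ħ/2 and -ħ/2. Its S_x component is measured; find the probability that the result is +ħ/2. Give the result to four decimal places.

0.6923

|+x⟩ = (|+z⟩ + |-z⟩)/√2, so ⟨+x|ψ⟩ = (-6) / (√2·√26).
P = |-6|² / 52 = 36/52.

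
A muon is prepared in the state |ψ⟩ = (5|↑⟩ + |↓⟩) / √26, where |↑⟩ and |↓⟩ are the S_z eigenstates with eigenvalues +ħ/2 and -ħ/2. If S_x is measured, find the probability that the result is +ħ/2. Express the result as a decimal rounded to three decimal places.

0.692

|+x⟩ = (|↑⟩ + |↓⟩)/√2, so ⟨+x|ψ⟩ = (6) / (√2·√26).
P = |6|² / 52 = 36/52.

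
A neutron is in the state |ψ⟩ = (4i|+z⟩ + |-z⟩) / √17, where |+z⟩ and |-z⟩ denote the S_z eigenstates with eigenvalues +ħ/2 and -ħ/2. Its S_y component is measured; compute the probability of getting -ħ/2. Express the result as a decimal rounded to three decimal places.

|-y⟩ = (|+z⟩ - i|-z⟩)/√2, so ⟨-y|ψ⟩ = (5i) / (√2·√17).
P = |5i|² / 34 = 25/34.

0.735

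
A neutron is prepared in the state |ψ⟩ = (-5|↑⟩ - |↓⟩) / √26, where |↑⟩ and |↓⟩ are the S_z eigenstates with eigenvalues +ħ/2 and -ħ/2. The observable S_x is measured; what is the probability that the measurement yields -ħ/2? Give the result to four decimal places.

|-x⟩ = (|↑⟩ - |↓⟩)/√2, so ⟨-x|ψ⟩ = (-4) / (√2·√26).
P = |-4|² / 52 = 16/52.

0.3077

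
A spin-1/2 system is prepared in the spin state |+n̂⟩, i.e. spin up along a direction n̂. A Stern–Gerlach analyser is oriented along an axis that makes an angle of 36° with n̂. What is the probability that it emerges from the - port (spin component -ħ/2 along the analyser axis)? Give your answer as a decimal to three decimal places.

For spin-½, the probability of finding spin-up along an axis at angle θ to the initial spin direction is cos²(θ/2); spin-down is sin²(θ/2).
θ = 36°, so P = sin²(18°) ≈ 0.095.

0.095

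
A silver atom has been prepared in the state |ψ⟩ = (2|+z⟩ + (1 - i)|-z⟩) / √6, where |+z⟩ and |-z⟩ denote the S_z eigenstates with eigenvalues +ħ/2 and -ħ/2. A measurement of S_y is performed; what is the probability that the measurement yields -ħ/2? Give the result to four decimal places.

|-y⟩ = (|+z⟩ - i|-z⟩)/√2, so ⟨-y|ψ⟩ = (3 + i) / (√2·√6).
P = |3 + i|² / 12 = 10/12.

0.8333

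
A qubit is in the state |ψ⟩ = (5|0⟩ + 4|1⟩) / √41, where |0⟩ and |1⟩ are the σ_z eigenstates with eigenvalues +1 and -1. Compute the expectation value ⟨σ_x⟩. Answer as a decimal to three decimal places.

⟨σ_x⟩ = 2 Re(a* b)/(|a|²+|b|²) with a = 5, b = 4.
a* b = 20, so ⟨σ_x⟩ = 40/41.

0.976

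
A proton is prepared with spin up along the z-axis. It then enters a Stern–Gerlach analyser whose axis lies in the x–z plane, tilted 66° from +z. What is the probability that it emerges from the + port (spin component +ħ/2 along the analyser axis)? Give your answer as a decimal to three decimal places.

For spin-½, the probability of finding spin-up along an axis at angle θ to the initial spin direction is cos²(θ/2); spin-down is sin²(θ/2).
θ = 66°, so P = cos²(33°) ≈ 0.703.

0.703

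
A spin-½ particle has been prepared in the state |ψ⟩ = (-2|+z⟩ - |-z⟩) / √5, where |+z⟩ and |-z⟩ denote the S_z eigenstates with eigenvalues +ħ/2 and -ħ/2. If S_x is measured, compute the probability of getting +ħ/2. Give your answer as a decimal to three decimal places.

|+x⟩ = (|+z⟩ + |-z⟩)/√2, so ⟨+x|ψ⟩ = (-3) / (√2·√5).
P = |-3|² / 10 = 9/10.

0.900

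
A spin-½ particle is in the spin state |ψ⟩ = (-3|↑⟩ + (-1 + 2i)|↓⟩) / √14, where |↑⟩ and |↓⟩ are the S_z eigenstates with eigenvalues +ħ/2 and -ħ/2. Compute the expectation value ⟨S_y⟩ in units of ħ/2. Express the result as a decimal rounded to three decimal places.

-0.857

⟨σ_y⟩ = 2 Im(a* b)/(|a|²+|b|²) with a = -3, b = (-1 + 2i).
a* b = (3 - 6i), so ⟨σ_y⟩ = -12/14.
⟨S_y⟩ = (ħ/2)·⟨σ_y⟩.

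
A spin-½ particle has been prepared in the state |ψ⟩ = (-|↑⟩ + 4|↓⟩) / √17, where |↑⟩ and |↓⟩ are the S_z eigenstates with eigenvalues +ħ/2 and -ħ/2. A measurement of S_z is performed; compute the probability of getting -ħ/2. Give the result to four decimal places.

0.9412

The -ħ/2 outcome corresponds to |↓⟩. Its amplitude in |ψ⟩ is 4/√17.
P = |4|² / 17 = 16/17.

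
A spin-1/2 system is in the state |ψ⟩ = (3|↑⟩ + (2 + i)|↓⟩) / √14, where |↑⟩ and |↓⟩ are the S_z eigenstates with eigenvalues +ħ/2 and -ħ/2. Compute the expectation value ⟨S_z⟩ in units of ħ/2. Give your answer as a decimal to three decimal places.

0.286

⟨σ_z⟩ = |a|² - |b|² divided by |a|²+|b|², with a, b the |↑⟩, |↓⟩ amplitudes.
= (9 - 5)/14 = 4/14.
⟨S_z⟩ = (ħ/2)·⟨σ_z⟩.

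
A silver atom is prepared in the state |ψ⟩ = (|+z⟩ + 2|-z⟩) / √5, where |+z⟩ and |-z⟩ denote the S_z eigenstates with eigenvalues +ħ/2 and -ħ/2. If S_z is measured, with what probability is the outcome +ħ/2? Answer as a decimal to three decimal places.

The +ħ/2 outcome corresponds to |+z⟩. Its amplitude in |ψ⟩ is 1/√5.
P = |1|² / 5 = 1/5.

0.200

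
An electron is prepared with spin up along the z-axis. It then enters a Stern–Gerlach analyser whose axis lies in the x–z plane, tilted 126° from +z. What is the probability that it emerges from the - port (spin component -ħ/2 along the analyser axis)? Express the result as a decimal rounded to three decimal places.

0.794

For spin-½, the probability of finding spin-up along an axis at angle θ to the initial spin direction is cos²(θ/2); spin-down is sin²(θ/2).
θ = 126°, so P = sin²(63°) ≈ 0.794.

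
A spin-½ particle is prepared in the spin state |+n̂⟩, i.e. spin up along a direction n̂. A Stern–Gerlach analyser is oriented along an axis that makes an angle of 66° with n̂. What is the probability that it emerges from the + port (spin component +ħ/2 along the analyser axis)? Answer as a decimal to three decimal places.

0.703

For spin-½, the probability of finding spin-up along an axis at angle θ to the initial spin direction is cos²(θ/2); spin-down is sin²(θ/2).
θ = 66°, so P = cos²(33°) ≈ 0.703.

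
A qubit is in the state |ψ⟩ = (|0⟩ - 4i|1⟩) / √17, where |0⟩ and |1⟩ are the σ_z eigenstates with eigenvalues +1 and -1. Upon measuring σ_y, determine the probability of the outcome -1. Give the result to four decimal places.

0.7353

|-y⟩ = (|0⟩ - i|1⟩)/√2, so ⟨-y|ψ⟩ = (5) / (√2·√17).
P = |5|² / 34 = 25/34.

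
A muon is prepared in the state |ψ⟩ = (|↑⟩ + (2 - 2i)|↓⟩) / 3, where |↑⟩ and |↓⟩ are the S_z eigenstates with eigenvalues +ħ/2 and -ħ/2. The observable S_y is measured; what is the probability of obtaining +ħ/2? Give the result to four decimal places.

|+y⟩ = (|↑⟩ + i|↓⟩)/√2, so ⟨+y|ψ⟩ = (-1 - 2i) / (√2·3).
P = |-1 - 2i|² / 18 = 5/18.

0.2778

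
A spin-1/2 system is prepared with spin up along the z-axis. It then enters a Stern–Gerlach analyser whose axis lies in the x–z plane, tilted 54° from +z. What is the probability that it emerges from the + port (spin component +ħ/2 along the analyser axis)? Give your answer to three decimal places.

For spin-½, the probability of finding spin-up along an axis at angle θ to the initial spin direction is cos²(θ/2); spin-down is sin²(θ/2).
θ = 54°, so P = cos²(27°) ≈ 0.794.

0.794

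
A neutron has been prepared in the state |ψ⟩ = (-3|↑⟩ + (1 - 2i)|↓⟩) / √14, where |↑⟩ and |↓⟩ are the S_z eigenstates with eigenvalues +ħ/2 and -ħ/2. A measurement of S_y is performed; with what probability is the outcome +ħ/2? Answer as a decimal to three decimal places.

|+y⟩ = (|↑⟩ + i|↓⟩)/√2, so ⟨+y|ψ⟩ = (-5 - i) / (√2·√14).
P = |-5 - i|² / 28 = 26/28.

0.929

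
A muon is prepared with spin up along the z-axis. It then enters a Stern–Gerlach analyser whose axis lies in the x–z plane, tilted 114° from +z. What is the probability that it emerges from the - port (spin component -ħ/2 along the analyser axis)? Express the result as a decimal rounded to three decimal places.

For spin-½, the probability of finding spin-up along an axis at angle θ to the initial spin direction is cos²(θ/2); spin-down is sin²(θ/2).
θ = 114°, so P = sin²(57°) ≈ 0.703.

0.703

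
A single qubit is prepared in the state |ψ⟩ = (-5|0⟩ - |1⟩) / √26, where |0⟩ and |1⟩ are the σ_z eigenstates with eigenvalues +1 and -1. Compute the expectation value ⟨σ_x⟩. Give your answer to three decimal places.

⟨σ_x⟩ = 2 Re(a* b)/(|a|²+|b|²) with a = -5, b = -1.
a* b = 5, so ⟨σ_x⟩ = 10/26.

0.385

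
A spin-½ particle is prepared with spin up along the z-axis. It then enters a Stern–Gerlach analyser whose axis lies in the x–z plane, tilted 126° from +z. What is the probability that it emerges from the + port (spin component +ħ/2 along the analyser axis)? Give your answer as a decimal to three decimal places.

0.206

For spin-½, the probability of finding spin-up along an axis at angle θ to the initial spin direction is cos²(θ/2); spin-down is sin²(θ/2).
θ = 126°, so P = cos²(63°) ≈ 0.206.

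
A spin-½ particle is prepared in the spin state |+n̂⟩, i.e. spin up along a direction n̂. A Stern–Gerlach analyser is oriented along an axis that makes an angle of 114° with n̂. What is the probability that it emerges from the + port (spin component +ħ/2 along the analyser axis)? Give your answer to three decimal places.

For spin-½, the probability of finding spin-up along an axis at angle θ to the initial spin direction is cos²(θ/2); spin-down is sin²(θ/2).
θ = 114°, so P = cos²(57°) ≈ 0.297.

0.297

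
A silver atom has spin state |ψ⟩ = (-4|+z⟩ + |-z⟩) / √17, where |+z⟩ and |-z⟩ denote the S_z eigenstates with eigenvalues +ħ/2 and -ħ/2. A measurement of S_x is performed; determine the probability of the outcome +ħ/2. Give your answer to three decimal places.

|+x⟩ = (|+z⟩ + |-z⟩)/√2, so ⟨+x|ψ⟩ = (-3) / (√2·√17).
P = |-3|² / 34 = 9/34.

0.265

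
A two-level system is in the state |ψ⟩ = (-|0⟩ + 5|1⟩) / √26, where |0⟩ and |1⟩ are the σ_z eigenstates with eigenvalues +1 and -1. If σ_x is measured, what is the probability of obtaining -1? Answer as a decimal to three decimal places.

0.692

|-x⟩ = (|0⟩ - |1⟩)/√2, so ⟨-x|ψ⟩ = (-6) / (√2·√26).
P = |-6|² / 52 = 36/52.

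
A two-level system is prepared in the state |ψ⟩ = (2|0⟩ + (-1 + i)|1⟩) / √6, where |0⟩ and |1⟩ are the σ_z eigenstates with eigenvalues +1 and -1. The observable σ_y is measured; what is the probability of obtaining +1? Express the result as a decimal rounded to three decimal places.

|+y⟩ = (|0⟩ + i|1⟩)/√2, so ⟨+y|ψ⟩ = (3 + i) / (√2·√6).
P = |3 + i|² / 12 = 10/12.

0.833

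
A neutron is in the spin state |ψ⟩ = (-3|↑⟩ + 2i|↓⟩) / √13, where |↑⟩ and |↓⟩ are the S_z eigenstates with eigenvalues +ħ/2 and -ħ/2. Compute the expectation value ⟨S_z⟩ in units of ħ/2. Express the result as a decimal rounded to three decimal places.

⟨σ_z⟩ = |a|² - |b|² divided by |a|²+|b|², with a, b the |↑⟩, |↓⟩ amplitudes.
= (9 - 4)/13 = 5/13.
⟨S_z⟩ = (ħ/2)·⟨σ_z⟩.

0.385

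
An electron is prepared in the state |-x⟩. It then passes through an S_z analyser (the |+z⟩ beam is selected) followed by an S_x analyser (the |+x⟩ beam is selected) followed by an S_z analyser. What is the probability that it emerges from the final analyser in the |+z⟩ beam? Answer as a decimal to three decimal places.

0.125

First analyser (S_z): from |-x⟩, P(|+z⟩) = 1/2.
After stage 1 the state is |+z⟩; P(|+x⟩) = |⟨+x|+z⟩|² = 1/2.
After stage 2 the state is |+x⟩; P(|+z⟩) = |⟨+z|+x⟩|² = 1/2.
Joint probability = 1/2 × 1/2 × 1/2 = 0.125.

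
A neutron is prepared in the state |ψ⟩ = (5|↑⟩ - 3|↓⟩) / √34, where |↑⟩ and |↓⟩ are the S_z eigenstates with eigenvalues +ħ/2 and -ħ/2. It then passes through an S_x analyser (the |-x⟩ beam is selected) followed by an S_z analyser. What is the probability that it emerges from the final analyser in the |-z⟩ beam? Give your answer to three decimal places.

0.471

First analyser (S_x): P(|-x⟩) = |⟨-x|ψ⟩|² = 64/68.
After stage 1 the state is |-x⟩; P(|-z⟩) = |⟨-z|-x⟩|² = 1/2.
Joint probability = 64/68 × 1/2 = 0.471.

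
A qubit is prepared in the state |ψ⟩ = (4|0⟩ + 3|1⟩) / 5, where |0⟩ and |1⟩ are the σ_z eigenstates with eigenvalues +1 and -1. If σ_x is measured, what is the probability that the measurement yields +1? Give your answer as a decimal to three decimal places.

0.980

|+x⟩ = (|0⟩ + |1⟩)/√2, so ⟨+x|ψ⟩ = (7) / (√2·5).
P = |7|² / 50 = 49/50.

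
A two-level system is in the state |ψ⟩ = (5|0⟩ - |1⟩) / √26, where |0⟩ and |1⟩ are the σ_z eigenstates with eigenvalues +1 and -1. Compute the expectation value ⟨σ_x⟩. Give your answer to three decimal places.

⟨σ_x⟩ = 2 Re(a* b)/(|a|²+|b|²) with a = 5, b = -1.
a* b = -5, so ⟨σ_x⟩ = -10/26.

-0.385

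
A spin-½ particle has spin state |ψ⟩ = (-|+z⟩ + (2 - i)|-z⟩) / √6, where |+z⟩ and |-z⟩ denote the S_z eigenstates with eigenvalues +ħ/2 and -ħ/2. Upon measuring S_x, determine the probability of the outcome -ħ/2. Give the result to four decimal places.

0.8333

|-x⟩ = (|+z⟩ - |-z⟩)/√2, so ⟨-x|ψ⟩ = (-3 + i) / (√2·√6).
P = |-3 + i|² / 12 = 10/12.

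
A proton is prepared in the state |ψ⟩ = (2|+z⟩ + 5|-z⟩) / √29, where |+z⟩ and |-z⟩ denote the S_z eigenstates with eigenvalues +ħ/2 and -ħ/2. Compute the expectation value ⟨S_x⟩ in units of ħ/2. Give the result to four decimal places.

⟨σ_x⟩ = 2 Re(a* b)/(|a|²+|b|²) with a = 2, b = 5.
a* b = 10, so ⟨σ_x⟩ = 20/29.
⟨S_x⟩ = (ħ/2)·⟨σ_x⟩.

0.6897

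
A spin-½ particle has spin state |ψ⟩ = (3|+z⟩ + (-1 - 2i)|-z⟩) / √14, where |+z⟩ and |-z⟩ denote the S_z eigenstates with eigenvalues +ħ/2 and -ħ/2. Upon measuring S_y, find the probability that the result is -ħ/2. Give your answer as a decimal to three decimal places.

|-y⟩ = (|+z⟩ - i|-z⟩)/√2, so ⟨-y|ψ⟩ = (5 - i) / (√2·√14).
P = |5 - i|² / 28 = 26/28.

0.929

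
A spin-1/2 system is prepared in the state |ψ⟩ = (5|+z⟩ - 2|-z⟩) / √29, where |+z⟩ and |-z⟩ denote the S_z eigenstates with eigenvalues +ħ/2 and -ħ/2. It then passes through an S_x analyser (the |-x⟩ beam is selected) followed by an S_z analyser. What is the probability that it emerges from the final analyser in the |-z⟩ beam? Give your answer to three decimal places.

0.422

First analyser (S_x): P(|-x⟩) = |⟨-x|ψ⟩|² = 49/58.
After stage 1 the state is |-x⟩; P(|-z⟩) = |⟨-z|-x⟩|² = 1/2.
Joint probability = 49/58 × 1/2 = 0.422.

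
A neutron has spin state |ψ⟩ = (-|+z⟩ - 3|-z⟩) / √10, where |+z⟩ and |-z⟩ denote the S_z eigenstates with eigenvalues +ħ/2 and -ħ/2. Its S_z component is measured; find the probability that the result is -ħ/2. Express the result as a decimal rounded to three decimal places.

The -ħ/2 outcome corresponds to |-z⟩. Its amplitude in |ψ⟩ is -3/√10.
P = |-3|² / 10 = 9/10.

0.900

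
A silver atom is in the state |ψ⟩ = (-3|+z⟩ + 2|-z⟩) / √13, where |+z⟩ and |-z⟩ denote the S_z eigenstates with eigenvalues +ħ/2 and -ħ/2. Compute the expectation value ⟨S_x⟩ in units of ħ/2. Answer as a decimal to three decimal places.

⟨σ_x⟩ = 2 Re(a* b)/(|a|²+|b|²) with a = -3, b = 2.
a* b = -6, so ⟨σ_x⟩ = -12/13.
⟨S_x⟩ = (ħ/2)·⟨σ_x⟩.

-0.923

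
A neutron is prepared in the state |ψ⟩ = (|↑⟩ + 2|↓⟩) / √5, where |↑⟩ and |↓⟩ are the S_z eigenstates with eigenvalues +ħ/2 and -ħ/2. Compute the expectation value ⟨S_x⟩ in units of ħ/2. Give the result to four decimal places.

⟨σ_x⟩ = 2 Re(a* b)/(|a|²+|b|²) with a = 1, b = 2.
a* b = 2, so ⟨σ_x⟩ = 4/5.
⟨S_x⟩ = (ħ/2)·⟨σ_x⟩.

0.8000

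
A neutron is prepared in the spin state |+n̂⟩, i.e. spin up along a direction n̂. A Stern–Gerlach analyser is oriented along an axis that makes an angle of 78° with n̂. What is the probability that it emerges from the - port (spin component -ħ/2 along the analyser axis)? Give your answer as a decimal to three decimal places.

0.396

For spin-½, the probability of finding spin-up along an axis at angle θ to the initial spin direction is cos²(θ/2); spin-down is sin²(θ/2).
θ = 78°, so P = sin²(39°) ≈ 0.396.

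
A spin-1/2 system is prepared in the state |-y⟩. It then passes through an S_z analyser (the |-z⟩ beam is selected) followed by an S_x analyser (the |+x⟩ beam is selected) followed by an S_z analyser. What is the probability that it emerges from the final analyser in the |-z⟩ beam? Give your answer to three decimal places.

First analyser (S_z): from |-y⟩, P(|-z⟩) = 1/2.
After stage 1 the state is |-z⟩; P(|+x⟩) = |⟨+x|-z⟩|² = 1/2.
After stage 2 the state is |+x⟩; P(|-z⟩) = |⟨-z|+x⟩|² = 1/2.
Joint probability = 1/2 × 1/2 × 1/2 = 0.125.

0.125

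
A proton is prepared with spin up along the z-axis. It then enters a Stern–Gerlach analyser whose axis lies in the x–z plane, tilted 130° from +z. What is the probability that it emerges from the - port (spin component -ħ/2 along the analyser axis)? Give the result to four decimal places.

For spin-½, the probability of finding spin-up along an axis at angle θ to the initial spin direction is cos²(θ/2); spin-down is sin²(θ/2).
θ = 130°, so P = sin²(65°) ≈ 0.8214.

0.8214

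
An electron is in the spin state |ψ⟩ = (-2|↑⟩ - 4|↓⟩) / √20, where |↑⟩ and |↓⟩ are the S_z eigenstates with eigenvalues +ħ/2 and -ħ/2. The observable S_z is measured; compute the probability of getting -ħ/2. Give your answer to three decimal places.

The -ħ/2 outcome corresponds to |↓⟩. Its amplitude in |ψ⟩ is -4/√20.
P = |-4|² / 20 = 16/20.

0.800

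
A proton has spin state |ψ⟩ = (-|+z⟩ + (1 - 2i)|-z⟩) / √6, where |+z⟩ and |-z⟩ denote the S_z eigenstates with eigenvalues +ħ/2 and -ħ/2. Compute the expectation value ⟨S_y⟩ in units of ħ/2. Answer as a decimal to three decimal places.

0.667

⟨σ_y⟩ = 2 Im(a* b)/(|a|²+|b|²) with a = -1, b = (1 - 2i).
a* b = (-1 + 2i), so ⟨σ_y⟩ = 4/6.
⟨S_y⟩ = (ħ/2)·⟨σ_y⟩.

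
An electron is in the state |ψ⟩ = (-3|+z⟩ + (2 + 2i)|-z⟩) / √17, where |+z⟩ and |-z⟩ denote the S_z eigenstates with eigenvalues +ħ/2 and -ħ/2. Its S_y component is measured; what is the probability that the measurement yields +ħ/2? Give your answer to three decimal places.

0.147

|+y⟩ = (|+z⟩ + i|-z⟩)/√2, so ⟨+y|ψ⟩ = (-1 - 2i) / (√2·√17).
P = |-1 - 2i|² / 34 = 5/34.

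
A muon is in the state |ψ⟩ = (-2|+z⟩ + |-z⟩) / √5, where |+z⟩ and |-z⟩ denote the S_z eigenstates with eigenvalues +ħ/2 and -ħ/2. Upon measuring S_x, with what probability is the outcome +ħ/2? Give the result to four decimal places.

0.1000

|+x⟩ = (|+z⟩ + |-z⟩)/√2, so ⟨+x|ψ⟩ = (-1) / (√2·√5).
P = |-1|² / 10 = 1/10.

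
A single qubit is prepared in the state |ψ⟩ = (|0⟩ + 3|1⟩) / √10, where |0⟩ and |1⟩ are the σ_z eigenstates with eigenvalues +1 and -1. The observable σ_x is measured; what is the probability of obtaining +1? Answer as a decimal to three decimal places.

|+x⟩ = (|0⟩ + |1⟩)/√2, so ⟨+x|ψ⟩ = (4) / (√2·√10).
P = |4|² / 20 = 16/20.

0.800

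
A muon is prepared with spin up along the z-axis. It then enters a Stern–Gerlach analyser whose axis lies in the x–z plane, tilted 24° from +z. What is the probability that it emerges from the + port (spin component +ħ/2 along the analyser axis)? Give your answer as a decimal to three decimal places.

0.957

For spin-½, the probability of finding spin-up along an axis at angle θ to the initial spin direction is cos²(θ/2); spin-down is sin²(θ/2).
θ = 24°, so P = cos²(12°) ≈ 0.957.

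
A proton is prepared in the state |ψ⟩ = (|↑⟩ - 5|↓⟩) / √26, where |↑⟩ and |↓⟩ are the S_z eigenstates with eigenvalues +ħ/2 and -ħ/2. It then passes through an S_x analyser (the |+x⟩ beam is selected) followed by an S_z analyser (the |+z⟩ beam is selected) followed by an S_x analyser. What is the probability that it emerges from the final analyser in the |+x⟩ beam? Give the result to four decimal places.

First analyser (S_x): P(|+x⟩) = |⟨+x|ψ⟩|² = 16/52.
After stage 1 the state is |+x⟩; P(|+z⟩) = |⟨+z|+x⟩|² = 1/2.
After stage 2 the state is |+z⟩; P(|+x⟩) = |⟨+x|+z⟩|² = 1/2.
Joint probability = 16/52 × 1/2 × 1/2 = 0.0769.

0.0769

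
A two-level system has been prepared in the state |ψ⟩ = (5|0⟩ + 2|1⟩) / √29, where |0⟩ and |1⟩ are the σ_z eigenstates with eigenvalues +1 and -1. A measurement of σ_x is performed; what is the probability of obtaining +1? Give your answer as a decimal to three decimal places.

0.845

|+x⟩ = (|0⟩ + |1⟩)/√2, so ⟨+x|ψ⟩ = (7) / (√2·√29).
P = |7|² / 58 = 49/58.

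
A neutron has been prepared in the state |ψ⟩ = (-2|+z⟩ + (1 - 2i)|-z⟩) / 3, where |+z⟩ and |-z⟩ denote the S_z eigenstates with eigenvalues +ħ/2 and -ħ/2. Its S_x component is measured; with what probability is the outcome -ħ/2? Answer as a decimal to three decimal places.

|-x⟩ = (|+z⟩ - |-z⟩)/√2, so ⟨-x|ψ⟩ = (-3 + 2i) / (√2·3).
P = |-3 + 2i|² / 18 = 13/18.

0.722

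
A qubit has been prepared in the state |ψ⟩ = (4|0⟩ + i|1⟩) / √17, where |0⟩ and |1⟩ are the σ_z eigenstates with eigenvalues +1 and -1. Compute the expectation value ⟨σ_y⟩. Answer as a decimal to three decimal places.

⟨σ_y⟩ = 2 Im(a* b)/(|a|²+|b|²) with a = 4, b = i.
a* b = 4i, so ⟨σ_y⟩ = 8/17.

0.471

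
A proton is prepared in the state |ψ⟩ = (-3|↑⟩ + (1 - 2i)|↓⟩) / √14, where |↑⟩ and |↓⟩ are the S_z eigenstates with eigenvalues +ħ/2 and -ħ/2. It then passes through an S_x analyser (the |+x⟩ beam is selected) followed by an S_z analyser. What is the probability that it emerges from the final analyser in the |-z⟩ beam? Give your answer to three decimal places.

0.143

First analyser (S_x): P(|+x⟩) = |⟨+x|ψ⟩|² = 8/28.
After stage 1 the state is |+x⟩; P(|-z⟩) = |⟨-z|+x⟩|² = 1/2.
Joint probability = 8/28 × 1/2 = 0.143.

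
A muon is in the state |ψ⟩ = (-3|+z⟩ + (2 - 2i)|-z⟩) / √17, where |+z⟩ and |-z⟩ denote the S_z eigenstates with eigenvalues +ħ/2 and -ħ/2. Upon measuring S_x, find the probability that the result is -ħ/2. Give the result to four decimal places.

0.8529

|-x⟩ = (|+z⟩ - |-z⟩)/√2, so ⟨-x|ψ⟩ = (-5 + 2i) / (√2·√17).
P = |-5 + 2i|² / 34 = 29/34.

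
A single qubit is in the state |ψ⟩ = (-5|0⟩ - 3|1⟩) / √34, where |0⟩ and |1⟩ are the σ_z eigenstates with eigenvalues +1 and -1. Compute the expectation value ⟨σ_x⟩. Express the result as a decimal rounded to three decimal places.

⟨σ_x⟩ = 2 Re(a* b)/(|a|²+|b|²) with a = -5, b = -3.
a* b = 15, so ⟨σ_x⟩ = 30/34.

0.882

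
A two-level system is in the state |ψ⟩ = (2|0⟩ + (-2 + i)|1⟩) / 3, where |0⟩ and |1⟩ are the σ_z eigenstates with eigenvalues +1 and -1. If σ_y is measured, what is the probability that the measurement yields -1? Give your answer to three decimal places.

0.278

|-y⟩ = (|0⟩ - i|1⟩)/√2, so ⟨-y|ψ⟩ = (1 - 2i) / (√2·3).
P = |1 - 2i|² / 18 = 5/18.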